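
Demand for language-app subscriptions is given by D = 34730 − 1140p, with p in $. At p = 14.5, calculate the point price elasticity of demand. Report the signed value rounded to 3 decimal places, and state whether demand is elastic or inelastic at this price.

dD/dp = −1140. At p = 14.5, D = 34730 − 1140(14.5) = 18200.
Ed = (dD/dp)·(p/D) = −1140 × (14.5/18200) = -0.90824…
|Ed| = 0.908 < 1, so demand is inelastic.

-0.908; inelastic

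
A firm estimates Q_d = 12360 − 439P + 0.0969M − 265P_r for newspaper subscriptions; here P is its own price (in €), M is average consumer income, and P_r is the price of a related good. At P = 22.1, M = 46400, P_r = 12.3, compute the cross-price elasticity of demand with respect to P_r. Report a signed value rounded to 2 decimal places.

At the given values, Q_d = 12360 − 439(22.1) + 0.0969(46400) − 265(12.3) = 3894.76.
∂Q_d/∂P_r = -265.
E = (-265) × (12.3/3894.76) = -0.8368…

-0.84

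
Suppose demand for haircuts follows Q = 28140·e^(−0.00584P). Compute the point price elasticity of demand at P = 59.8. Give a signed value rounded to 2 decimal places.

-0.35

dQ/dP = −0.00584·Q = -115.896. At P = 59.8, Q = 19845.2.
Ed = (dQ/dP)·(P/Q) = (-115.896) × (59.8/19845.2) = -0.3492…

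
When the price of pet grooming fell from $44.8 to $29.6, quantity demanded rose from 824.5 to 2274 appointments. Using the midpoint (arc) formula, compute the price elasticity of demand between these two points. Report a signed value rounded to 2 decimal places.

-2.29

%ΔQ = (2274 − 824.5) / [(824.5 + 2274)/2] = 1449.5/1549.25 = 0.935614…
%ΔP = (29.6 − 44.8) / [(44.8 + 29.6)/2] = -15.2/37.2 = -0.408602…
Arc Ed = %ΔQ / %ΔP = (1449.5/1549.25) / (-15.2/37.2) = -2.2897…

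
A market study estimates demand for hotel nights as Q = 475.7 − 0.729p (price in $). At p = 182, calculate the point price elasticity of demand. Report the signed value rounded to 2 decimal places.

dQ/dp = −0.729. At p = 182, Q = 475.7 − 0.729(182) = 343.022.
Ed = (dQ/dp)·(p/Q) = −0.729 × (182/343.022) = -0.3867…

-0.39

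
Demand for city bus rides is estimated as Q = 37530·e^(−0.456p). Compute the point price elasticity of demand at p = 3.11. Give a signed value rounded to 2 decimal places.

dQ/dp = −0.456·Q = -4144.23. At p = 3.11, Q = 9088.23.
Ed = (dQ/dp)·(p/Q) = (-4144.23) × (3.11/9088.23) = -1.4181…

-1.42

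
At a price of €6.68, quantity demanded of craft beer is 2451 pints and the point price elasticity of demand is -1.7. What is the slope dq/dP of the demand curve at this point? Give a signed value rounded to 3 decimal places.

-623.757

Ed = (dq/dP)·(P/q) ⇒ dq/dP = Ed·q/P = (-1.7)·2451/6.68 = -623.75748…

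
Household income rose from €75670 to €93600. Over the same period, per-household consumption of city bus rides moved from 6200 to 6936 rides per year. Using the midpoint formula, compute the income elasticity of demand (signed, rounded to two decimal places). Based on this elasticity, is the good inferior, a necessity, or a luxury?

%ΔQ = (6936 − 6200)/[( 6200 + 6936)/2] = 736/6568 = 0.112058…
%ΔIncome = (93600 − 75670)/[( 75670 + 93600)/2] = 17930/84635 = 0.211850…
E_income = (736/6568) / (17930/84635) = 0.5289…
0 < E_income < 1 ⇒ normal good, necessity.

0.53; necessity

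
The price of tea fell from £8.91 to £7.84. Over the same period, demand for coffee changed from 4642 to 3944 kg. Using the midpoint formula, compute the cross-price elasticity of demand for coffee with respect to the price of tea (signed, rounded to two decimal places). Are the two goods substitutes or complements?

1.27; substitutes

%ΔQ_{coffee} = (3944 − 4642)/avg = -698/4293 = -0.162590…
%ΔP_{tea} = (7.84 − 8.91)/avg = -1.07/8.375 = -0.127761…
E_cross = (-698/4293) / (-1.07/8.375) = 1.2726…
E_cross > 0 ⇒ the goods are substitutes.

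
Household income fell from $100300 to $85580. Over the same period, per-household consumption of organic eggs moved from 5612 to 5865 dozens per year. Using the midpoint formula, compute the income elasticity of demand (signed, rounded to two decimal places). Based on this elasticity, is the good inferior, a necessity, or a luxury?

-0.28; inferior

%ΔQ = (5865 − 5612)/[( 5612 + 5865)/2] = 253/5738.5 = 0.044088…
%ΔIncome = (85580 − 100300)/[( 100300 + 85580)/2] = -14720/92940 = -0.158381…
E_income = (253/5738.5) / (-14720/92940) = -0.2783…
E_income < 0 ⇒ inferior good.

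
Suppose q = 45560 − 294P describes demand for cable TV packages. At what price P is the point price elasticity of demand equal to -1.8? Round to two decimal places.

99.62

Ed = −294P/(45560 − 294P). Set this equal to -1.8:
294P = 1.8·(45560 − 294P) ⇒ 294P(1 + 1.8) = 1.8·45560
P = 1.8·45560 / (294·2.8) = 99.6209…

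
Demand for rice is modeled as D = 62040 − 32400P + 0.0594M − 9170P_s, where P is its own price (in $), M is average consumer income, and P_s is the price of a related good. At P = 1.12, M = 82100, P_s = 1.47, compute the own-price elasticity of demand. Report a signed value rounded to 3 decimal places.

At the given values, D = 62040 − 32400(1.12) + 0.0594(82100) − 9170(1.47) = 17148.84.
∂D/∂P = −32400.
E = (-32400) × (1.12/17148.84) = -2.11606…

-2.116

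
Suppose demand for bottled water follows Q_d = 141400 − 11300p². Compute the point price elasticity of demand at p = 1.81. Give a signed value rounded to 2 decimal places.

dQ_d/dp = −2·11300·p = -40906. At p = 1.81, Q_d = 104380.07.
Ed = (dQ_d/dp)·(p/Q_d) = (-40906) × (1.81/104380.07) = -0.7093…

-0.71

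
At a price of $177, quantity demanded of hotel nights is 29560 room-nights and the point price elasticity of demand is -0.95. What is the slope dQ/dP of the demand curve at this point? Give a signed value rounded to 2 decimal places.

-158.66

Ed = (dQ/dP)·(P/Q) ⇒ dQ/dP = Ed·Q/P = (-0.95)·29560/177 = -158.6553…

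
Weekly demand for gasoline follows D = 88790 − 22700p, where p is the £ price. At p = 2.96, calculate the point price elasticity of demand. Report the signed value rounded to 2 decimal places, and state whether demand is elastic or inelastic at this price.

-3.11; elastic

dD/dp = −22700. At p = 2.96, D = 88790 − 22700(2.96) = 21598.
Ed = (dD/dp)·(p/D) = −22700 × (2.96/21598) = -3.1110…
|Ed| = 3.11 > 1, so demand is elastic.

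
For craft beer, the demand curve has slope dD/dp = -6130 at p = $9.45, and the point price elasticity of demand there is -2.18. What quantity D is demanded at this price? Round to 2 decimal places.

Ed = (dD/dp)·(p/D) ⇒ D = (dD/dp)·p/Ed = (-6130)·9.45/(-2.18) = 26572.7064…

26572.71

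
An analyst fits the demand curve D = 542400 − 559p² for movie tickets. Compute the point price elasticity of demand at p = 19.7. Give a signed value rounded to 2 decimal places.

-1.33

dD/dp = −2·559·p = -22024.6. At p = 19.7, D = 325457.69.
Ed = (dD/dp)·(p/D) = (-22024.6) × (19.7/325457.69) = -1.3331…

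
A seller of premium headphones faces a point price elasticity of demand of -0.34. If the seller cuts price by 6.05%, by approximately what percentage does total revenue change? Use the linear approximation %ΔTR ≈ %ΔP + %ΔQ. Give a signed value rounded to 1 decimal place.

-4.0%

%ΔQ ≈ Ed × %ΔP = (-0.34) × (-6.05%) = +2.0570%
%ΔTR ≈ %ΔP + %ΔQ = (-6.05%) + (+2.0570%) = -3.9930%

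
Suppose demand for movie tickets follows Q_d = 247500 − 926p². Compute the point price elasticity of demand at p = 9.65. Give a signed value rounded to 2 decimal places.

dQ_d/dp = −2·926·p = -17871.8. At p = 9.65, Q_d = 161268.565.
Ed = (dQ_d/dp)·(p/Q_d) = (-17871.8) × (9.65/161268.565) = -1.0694…

-1.07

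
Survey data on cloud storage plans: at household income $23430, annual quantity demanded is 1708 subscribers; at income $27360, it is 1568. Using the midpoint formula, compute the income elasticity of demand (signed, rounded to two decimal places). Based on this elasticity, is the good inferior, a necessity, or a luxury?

-0.55; inferior

%ΔQ = (1568 − 1708)/[( 1708 + 1568)/2] = -140/1638 = -0.085470…
%ΔIncome = (27360 − 23430)/[( 23430 + 27360)/2] = 3930/25395 = 0.154754…
E_income = (-140/1638) / (3930/25395) = -0.5522…
E_income < 0 ⇒ inferior good.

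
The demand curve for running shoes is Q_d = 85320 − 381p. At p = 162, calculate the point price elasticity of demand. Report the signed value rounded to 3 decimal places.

-2.616

dQ_d/dp = −381. At p = 162, Q_d = 85320 − 381(162) = 23598.
Ed = (dQ_d/dp)·(p/Q_d) = −381 × (162/23598) = -2.61556…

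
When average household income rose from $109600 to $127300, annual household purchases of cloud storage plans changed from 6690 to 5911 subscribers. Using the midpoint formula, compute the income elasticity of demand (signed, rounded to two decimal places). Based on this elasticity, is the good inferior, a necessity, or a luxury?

%ΔQ = (5911 − 6690)/[( 6690 + 5911)/2] = -779/6300.5 = -0.123640…
%ΔIncome = (127300 − 109600)/[( 109600 + 127300)/2] = 17700/118450 = 0.149430…
E_income = (-779/6300.5) / (17700/118450) = -0.8274…
E_income < 0 ⇒ inferior good.

-0.83; inferior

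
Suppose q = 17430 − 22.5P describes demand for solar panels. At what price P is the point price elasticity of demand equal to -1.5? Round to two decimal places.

464.80

Ed = −22.5P/(17430 − 22.5P). Set this equal to -1.5:
22.5P = 1.5·(17430 − 22.5P) ⇒ 22.5P(1 + 1.5) = 1.5·17430
P = 1.5·17430 / (22.5·2.5) = 464.8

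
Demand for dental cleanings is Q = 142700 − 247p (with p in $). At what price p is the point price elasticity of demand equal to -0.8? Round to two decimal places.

Ed = −247p/(142700 − 247p). Set this equal to -0.8:
247p = 0.8·(142700 − 247p) ⇒ 247p(1 + 0.8) = 0.8·142700
p = 0.8·142700 / (247·1.8) = 256.7701…

256.77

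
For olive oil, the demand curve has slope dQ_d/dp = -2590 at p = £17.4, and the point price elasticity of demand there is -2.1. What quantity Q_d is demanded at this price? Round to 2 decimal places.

Ed = (dQ_d/dp)·(p/Q_d) ⇒ Q_d = (dQ_d/dp)·p/Ed = (-2590)·17.4/(-2.1) = 21460

21460.00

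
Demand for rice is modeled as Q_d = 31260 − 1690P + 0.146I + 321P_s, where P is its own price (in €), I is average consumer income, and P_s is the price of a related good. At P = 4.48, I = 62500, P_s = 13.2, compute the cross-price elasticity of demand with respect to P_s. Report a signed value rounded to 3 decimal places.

At the given values, Q_d = 31260 − 1690(4.48) + 0.146(62500) + 321(13.2) = 37051.
∂Q_d/∂P_s = 321.
E = (321) × (13.2/37051) = 0.11436…

0.114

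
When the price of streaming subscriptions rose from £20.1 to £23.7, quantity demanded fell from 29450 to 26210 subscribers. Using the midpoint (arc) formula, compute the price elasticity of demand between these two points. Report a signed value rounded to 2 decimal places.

-0.71

%ΔQ = (26210 − 29450) / [(29450 + 26210)/2] = -3240/27830 = -0.116421…
%ΔP = (23.7 − 20.1) / [(20.1 + 23.7)/2] = 3.6/21.9 = 0.164383…
Arc Ed = %ΔQ / %ΔP = (-3240/27830) / (3.6/21.9) = -0.7082…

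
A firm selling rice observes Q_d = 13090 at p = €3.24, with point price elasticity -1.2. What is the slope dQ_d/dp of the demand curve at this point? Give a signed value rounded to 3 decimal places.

Ed = (dQ_d/dp)·(p/Q_d) ⇒ dQ_d/dp = Ed·Q_d/p = (-1.2)·13090/3.24 = -4848.14814…

-4848.148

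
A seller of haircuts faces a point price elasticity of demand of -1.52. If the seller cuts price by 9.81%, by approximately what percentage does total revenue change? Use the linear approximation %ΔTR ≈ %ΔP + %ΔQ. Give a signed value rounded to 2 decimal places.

+5.10%

%ΔQ ≈ Ed × %ΔP = (-1.52) × (-9.81%) = +14.9112%
%ΔTR ≈ %ΔP + %ΔQ = (-9.81%) + (+14.9112%) = +5.1012%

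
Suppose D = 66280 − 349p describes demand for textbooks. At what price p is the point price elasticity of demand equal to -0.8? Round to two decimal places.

84.41

Ed = −349p/(66280 − 349p). Set this equal to -0.8:
349p = 0.8·(66280 − 349p) ⇒ 349p(1 + 0.8) = 0.8·66280
p = 0.8·66280 / (349·1.8) = 84.4062…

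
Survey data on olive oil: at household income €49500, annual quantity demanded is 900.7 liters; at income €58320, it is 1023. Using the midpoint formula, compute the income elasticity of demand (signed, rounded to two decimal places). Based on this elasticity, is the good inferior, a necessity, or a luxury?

%ΔQ = (1023 − 900.7)/[( 900.7 + 1023)/2] = 122.3/961.85 = 0.127150…
%ΔIncome = (58320 − 49500)/[( 49500 + 58320)/2] = 8820/53910 = 0.163606…
E_income = (122.3/961.85) / (8820/53910) = 0.7771…
0 < E_income < 1 ⇒ normal good, necessity.

0.78; necessity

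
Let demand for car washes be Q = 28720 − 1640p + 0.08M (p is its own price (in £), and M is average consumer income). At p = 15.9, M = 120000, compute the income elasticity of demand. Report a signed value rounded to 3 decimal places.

At the given values, Q = 28720 − 1640(15.9) + 0.08(120000) = 12244.
∂Q/∂M = 0.08.
E = (0.08) × (120000/12244) = 0.78405…

0.784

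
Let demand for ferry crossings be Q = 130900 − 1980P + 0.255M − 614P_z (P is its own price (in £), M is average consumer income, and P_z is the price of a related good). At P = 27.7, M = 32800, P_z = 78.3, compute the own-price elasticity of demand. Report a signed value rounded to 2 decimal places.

-1.51

At the given values, Q = 130900 − 1980(27.7) + 0.255(32800) − 614(78.3) = 36341.8.
∂Q/∂P = −1980.
E = (-1980) × (27.7/36341.8) = -1.5091…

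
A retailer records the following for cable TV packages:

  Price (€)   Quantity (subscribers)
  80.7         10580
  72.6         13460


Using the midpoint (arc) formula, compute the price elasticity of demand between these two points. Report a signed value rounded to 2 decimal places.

%ΔQ = (13460 − 10580) / [(10580 + 13460)/2] = 2880/12020 = 0.239600…
%ΔP = (72.6 − 80.7) / [(80.7 + 72.6)/2] = -8.1/76.65 = -0.105675…
Arc Ed = %ΔQ / %ΔP = (2880/12020) / (-8.1/76.65) = -2.2673…

-2.27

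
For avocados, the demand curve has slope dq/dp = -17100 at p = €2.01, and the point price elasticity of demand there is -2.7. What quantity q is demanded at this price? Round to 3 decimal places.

12730.000

Ed = (dq/dp)·(p/q) ⇒ q = (dq/dp)·p/Ed = (-17100)·2.01/(-2.7) = 12730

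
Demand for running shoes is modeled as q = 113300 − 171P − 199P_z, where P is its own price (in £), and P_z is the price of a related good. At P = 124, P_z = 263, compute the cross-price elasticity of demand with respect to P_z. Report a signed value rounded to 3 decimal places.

-1.316

At the given values, q = 113300 − 171(124) − 199(263) = 39759.
∂q/∂P_z = -199.
E = (-199) × (263/39759) = -1.31635…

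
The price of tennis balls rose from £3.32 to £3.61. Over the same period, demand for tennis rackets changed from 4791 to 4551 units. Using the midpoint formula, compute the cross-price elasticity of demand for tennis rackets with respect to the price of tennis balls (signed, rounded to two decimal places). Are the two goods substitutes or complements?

%ΔQ_{tennis rackets} = (4551 − 4791)/avg = -240/4671 = -0.051380…
%ΔP_{tennis balls} = (3.61 − 3.32)/avg = 0.29/3.465 = 0.083694…
E_cross = (-240/4671) / (0.29/3.465) = -0.6139…
E_cross < 0 ⇒ the goods are complements.

-0.61; complements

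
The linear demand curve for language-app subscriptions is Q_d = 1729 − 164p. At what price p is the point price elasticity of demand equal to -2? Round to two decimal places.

7.03

Ed = −164p/(1729 − 164p). Set this equal to -2:
164p = 2·(1729 − 164p) ⇒ 164p(1 + 2) = 2·1729
p = 2·1729 / (164·3) = 7.0284…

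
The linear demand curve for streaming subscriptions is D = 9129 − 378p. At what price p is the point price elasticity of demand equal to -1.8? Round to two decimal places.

Ed = −378p/(9129 − 378p). Set this equal to -1.8:
378p = 1.8·(9129 − 378p) ⇒ 378p(1 + 1.8) = 1.8·9129
p = 1.8·9129 / (378·2.8) = 15.5255…

15.53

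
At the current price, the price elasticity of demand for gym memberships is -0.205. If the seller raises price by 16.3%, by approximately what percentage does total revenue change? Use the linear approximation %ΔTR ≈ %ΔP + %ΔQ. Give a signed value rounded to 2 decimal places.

%ΔQ ≈ Ed × %ΔP = (-0.205) × (+16.3%) = -3.3415%
%ΔTR ≈ %ΔP + %ΔQ = (+16.3%) + (-3.3415%) = +12.9585%

+12.96%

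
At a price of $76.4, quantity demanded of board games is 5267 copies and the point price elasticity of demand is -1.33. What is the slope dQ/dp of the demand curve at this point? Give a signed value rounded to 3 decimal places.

-91.690

Ed = (dQ/dp)·(p/Q) ⇒ dQ/dp = Ed·Q/p = (-1.33)·5267/76.4 = -91.68992…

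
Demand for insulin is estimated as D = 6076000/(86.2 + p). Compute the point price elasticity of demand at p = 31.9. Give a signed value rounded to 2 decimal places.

dD/dp = −6076000/(86.2 + p)² = -435.63. At p = 31.9, D = 51447.9.
Ed = (dD/dp)·(p/D) = (-435.63) × (31.9/51447.9) = -0.2701…

-0.27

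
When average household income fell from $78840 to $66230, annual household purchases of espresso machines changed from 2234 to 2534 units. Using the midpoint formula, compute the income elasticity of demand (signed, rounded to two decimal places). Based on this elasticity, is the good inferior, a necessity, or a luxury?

%ΔQ = (2534 − 2234)/[( 2234 + 2534)/2] = 300/2384 = 0.125838…
%ΔIncome = (66230 − 78840)/[( 78840 + 66230)/2] = -12610/72535 = -0.173847…
E_income = (300/2384) / (-12610/72535) = -0.7238…
E_income < 0 ⇒ inferior good.

-0.72; inferior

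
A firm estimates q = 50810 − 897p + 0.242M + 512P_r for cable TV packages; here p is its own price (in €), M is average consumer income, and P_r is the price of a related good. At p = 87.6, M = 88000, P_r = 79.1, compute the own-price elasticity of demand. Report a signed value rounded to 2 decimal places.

At the given values, q = 50810 − 897(87.6) + 0.242(88000) + 512(79.1) = 34028.
∂q/∂p = −897.
E = (-897) × (87.6/34028) = -2.3091…

-2.31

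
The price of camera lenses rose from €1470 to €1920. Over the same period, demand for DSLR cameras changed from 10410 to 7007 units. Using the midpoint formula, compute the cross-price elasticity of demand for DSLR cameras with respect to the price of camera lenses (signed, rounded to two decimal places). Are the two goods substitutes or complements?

%ΔQ_{DSLR cameras} = (7007 − 10410)/avg = -3403/8708.5 = -0.390767…
%ΔP_{camera lenses} = (1920 − 1470)/avg = 450/1695 = 0.265486…
E_cross = (-3403/8708.5) / (450/1695) = -1.4718…
E_cross < 0 ⇒ the goods are complements.

-1.47; complements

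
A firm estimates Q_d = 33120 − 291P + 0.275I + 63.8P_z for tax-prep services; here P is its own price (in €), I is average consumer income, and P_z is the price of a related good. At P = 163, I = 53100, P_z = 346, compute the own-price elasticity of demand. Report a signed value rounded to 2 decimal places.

-2.12

At the given values, Q_d = 33120 − 291(163) + 0.275(53100) + 63.8(346) = 22364.3.
∂Q_d/∂P = −291.
E = (-291) × (163/22364.3) = -2.1209…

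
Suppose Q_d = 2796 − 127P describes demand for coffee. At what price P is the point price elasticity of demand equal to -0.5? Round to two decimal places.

Ed = −127P/(2796 − 127P). Set this equal to -0.5:
127P = 0.5·(2796 − 127P) ⇒ 127P(1 + 0.5) = 0.5·2796
P = 0.5·2796 / (127·1.5) = 7.3385…

7.34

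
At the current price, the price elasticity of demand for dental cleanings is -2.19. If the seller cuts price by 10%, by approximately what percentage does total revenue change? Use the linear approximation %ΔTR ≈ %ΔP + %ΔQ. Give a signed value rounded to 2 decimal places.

+11.90%

%ΔQ ≈ Ed × %ΔP = (-2.19) × (-10%) = +21.9000%
%ΔTR ≈ %ΔP + %ΔQ = (-10%) + (+21.9000%) = +11.9000%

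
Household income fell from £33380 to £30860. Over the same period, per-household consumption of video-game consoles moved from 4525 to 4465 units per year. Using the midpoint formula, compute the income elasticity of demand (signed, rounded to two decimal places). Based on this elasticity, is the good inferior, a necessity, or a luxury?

0.17; necessity

%ΔQ = (4465 − 4525)/[( 4525 + 4465)/2] = -60/4495 = -0.013348…
%ΔIncome = (30860 − 33380)/[( 33380 + 30860)/2] = -2520/32120 = -0.078455…
E_income = (-60/4495) / (-2520/32120) = 0.1701…
0 < E_income < 1 ⇒ normal good, necessity.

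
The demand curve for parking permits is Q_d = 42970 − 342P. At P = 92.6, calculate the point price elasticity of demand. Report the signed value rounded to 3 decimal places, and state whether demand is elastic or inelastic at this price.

dQ_d/dP = −342. At P = 92.6, Q_d = 42970 − 342(92.6) = 11300.8.
Ed = (dQ_d/dP)·(P/Q_d) = −342 × (92.6/11300.8) = -2.80238…
|Ed| = 2.802 > 1, so demand is elastic.

-2.802; elastic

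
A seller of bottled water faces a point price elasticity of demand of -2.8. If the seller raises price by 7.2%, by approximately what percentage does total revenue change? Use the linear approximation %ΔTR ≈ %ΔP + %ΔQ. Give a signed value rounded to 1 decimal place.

%ΔQ ≈ Ed × %ΔP = (-2.8) × (+7.2%) = -20.1600%
%ΔTR ≈ %ΔP + %ΔQ = (+7.2%) + (-20.1600%) = -12.9600%

-13.0%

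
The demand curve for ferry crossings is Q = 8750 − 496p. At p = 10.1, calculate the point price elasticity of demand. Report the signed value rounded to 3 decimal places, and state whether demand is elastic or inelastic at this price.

dQ/dp = −496. At p = 10.1, Q = 8750 − 496(10.1) = 3740.4.
Ed = (dQ/dp)·(p/Q) = −496 × (10.1/3740.4) = -1.33932…
|Ed| = 1.339 > 1, so demand is elastic.

-1.339; elastic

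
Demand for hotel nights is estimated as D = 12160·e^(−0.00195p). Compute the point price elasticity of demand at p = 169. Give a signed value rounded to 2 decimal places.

dD/dp = −0.00195·D = -17.0548. At p = 169, D = 8746.05.
Ed = (dD/dp)·(p/D) = (-17.0548) × (169/8746.05) = -0.3295…

-0.33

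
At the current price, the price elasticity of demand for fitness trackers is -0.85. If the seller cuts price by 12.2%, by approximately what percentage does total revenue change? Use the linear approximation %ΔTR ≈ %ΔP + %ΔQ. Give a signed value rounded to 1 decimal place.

%ΔQ ≈ Ed × %ΔP = (-0.85) × (-12.2%) = +10.3700%
%ΔTR ≈ %ΔP + %ΔQ = (-12.2%) + (+10.3700%) = -1.8300%

-1.8%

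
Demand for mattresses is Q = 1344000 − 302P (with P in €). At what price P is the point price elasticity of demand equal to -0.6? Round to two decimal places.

1668.87

Ed = −302P/(1344000 − 302P). Set this equal to -0.6:
302P = 0.6·(1344000 − 302P) ⇒ 302P(1 + 0.6) = 0.6·1344000
P = 0.6·1344000 / (302·1.6) = 1668.8741…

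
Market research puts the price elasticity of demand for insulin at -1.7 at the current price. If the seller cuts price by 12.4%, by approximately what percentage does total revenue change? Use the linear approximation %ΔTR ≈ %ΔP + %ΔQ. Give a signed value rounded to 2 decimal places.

%ΔQ ≈ Ed × %ΔP = (-1.7) × (-12.4%) = +21.0800%
%ΔTR ≈ %ΔP + %ΔQ = (-12.4%) + (+21.0800%) = +8.6800%

+8.68%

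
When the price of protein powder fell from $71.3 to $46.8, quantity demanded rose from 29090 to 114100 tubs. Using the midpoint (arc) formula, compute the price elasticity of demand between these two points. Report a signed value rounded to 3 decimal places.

%ΔQ = (114100 − 29090) / [(29090 + 114100)/2] = 85010/71595 = 1.187373…
%ΔP = (46.8 − 71.3) / [(71.3 + 46.8)/2] = -24.5/59.05 = -0.414902…
Arc Ed = %ΔQ / %ΔP = (85010/71595) / (-24.5/59.05) = -2.86181…

-2.862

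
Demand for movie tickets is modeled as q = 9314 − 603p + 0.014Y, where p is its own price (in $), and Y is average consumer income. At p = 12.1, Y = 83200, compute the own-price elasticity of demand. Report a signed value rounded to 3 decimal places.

At the given values, q = 9314 − 603(12.1) + 0.014(83200) = 3182.5.
∂q/∂p = −603.
E = (-603) × (12.1/3182.5) = -2.29263…

-2.293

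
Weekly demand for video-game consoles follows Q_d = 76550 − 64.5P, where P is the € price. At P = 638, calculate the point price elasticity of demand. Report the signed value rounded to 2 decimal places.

dQ_d/dP = −64.5. At P = 638, Q_d = 76550 − 64.5(638) = 35399.
Ed = (dQ_d/dP)·(P/Q_d) = −64.5 × (638/35399) = -1.1624…

-1.16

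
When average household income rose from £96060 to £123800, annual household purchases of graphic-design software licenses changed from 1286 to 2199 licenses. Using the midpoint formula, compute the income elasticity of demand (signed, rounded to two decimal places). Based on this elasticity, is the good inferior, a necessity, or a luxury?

2.08; luxury

%ΔQ = (2199 − 1286)/[( 1286 + 2199)/2] = 913/1742.5 = 0.523959…
%ΔIncome = (123800 − 96060)/[( 96060 + 123800)/2] = 27740/109930 = 0.252342…
E_income = (913/1742.5) / (27740/109930) = 2.0763…
E_income > 1 ⇒ normal good, luxury.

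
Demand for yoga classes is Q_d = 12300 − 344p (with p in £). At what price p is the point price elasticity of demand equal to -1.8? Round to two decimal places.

Ed = −344p/(12300 − 344p). Set this equal to -1.8:
344p = 1.8·(12300 − 344p) ⇒ 344p(1 + 1.8) = 1.8·12300
p = 1.8·12300 / (344·2.8) = 22.9858…

22.99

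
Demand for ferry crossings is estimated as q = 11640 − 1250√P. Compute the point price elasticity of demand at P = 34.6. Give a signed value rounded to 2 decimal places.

-0.86

dq/dP = −1250/(2√P) = -106.253. At P = 34.6, q = 4287.28.
Ed = (dq/dP)·(P/q) = (-106.253) × (34.6/4287.28) = -0.8575…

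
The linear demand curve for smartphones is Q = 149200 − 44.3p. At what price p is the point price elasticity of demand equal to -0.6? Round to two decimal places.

Ed = −44.3p/(149200 − 44.3p). Set this equal to -0.6:
44.3p = 0.6·(149200 − 44.3p) ⇒ 44.3p(1 + 0.6) = 0.6·149200
p = 0.6·149200 / (44.3·1.6) = 1262.9796…

1262.98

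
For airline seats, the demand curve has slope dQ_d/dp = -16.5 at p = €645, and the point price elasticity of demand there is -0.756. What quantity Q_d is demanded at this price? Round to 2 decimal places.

14077.38

Ed = (dQ_d/dp)·(p/Q_d) ⇒ Q_d = (dQ_d/dp)·p/Ed = (-16.5)·645/(-0.756) = 14077.3809…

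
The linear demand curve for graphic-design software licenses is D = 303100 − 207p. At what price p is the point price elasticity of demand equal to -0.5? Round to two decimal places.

488.08

Ed = −207p/(303100 − 207p). Set this equal to -0.5:
207p = 0.5·(303100 − 207p) ⇒ 207p(1 + 0.5) = 0.5·303100
p = 0.5·303100 / (207·1.5) = 488.0837…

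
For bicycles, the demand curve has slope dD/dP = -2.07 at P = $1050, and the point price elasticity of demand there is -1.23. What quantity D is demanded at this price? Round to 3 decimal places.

1767.073

Ed = (dD/dP)·(P/D) ⇒ D = (dD/dP)·P/Ed = (-2.07)·1050/(-1.23) = 1767.07317…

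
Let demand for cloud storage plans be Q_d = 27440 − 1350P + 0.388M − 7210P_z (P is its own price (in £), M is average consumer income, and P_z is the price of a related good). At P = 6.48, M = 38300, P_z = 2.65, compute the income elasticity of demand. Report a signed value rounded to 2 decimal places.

At the given values, Q_d = 27440 − 1350(6.48) + 0.388(38300) − 7210(2.65) = 14445.9.
∂Q_d/∂M = 0.388.
E = (0.388) × (38300/14445.9) = 1.0286…

1.03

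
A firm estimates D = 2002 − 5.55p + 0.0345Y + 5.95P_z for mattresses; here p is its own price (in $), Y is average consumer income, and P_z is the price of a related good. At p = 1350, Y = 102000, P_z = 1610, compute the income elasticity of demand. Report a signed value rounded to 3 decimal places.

At the given values, D = 2002 − 5.55(1350) + 0.0345(102000) + 5.95(1610) = 7608.
∂D/∂Y = 0.0345.
E = (0.0345) × (102000/7608) = 0.46253…

0.463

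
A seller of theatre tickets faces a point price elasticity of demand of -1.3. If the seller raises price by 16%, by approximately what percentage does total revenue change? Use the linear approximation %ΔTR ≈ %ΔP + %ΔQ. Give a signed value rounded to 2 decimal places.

%ΔQ ≈ Ed × %ΔP = (-1.3) × (+16%) = -20.8000%
%ΔTR ≈ %ΔP + %ΔQ = (+16%) + (-20.8000%) = -4.8000%

-4.80%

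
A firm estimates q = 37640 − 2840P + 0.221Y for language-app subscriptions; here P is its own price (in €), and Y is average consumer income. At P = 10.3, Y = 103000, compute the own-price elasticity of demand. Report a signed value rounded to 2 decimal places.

-0.94

At the given values, q = 37640 − 2840(10.3) + 0.221(103000) = 31151.
∂q/∂P = −2840.
E = (-2840) × (10.3/31151) = -0.9390…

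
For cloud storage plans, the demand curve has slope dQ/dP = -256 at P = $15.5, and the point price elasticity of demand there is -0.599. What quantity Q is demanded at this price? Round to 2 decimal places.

6624.37

Ed = (dQ/dP)·(P/Q) ⇒ Q = (dQ/dP)·P/Ed = (-256)·15.5/(-0.599) = 6624.3739…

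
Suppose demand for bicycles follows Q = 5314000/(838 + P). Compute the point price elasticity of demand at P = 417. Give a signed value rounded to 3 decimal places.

-0.332

dQ/dP = −5314000/(838 + P)² = -3.37391. At P = 417, Q = 4234.26.
Ed = (dQ/dP)·(P/Q) = (-3.37391) × (417/4234.26) = -0.33227…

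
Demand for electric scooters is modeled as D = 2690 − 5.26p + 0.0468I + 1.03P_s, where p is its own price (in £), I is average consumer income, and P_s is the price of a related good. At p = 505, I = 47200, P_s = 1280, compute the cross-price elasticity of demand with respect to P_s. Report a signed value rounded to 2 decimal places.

0.37

At the given values, D = 2690 − 5.26(505) + 0.0468(47200) + 1.03(1280) = 3561.06.
∂D/∂P_s = 1.03.
E = (1.03) × (1280/3561.06) = 0.3702…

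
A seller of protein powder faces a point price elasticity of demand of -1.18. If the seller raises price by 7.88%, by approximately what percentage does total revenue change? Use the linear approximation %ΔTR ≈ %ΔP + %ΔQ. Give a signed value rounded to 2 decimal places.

%ΔQ ≈ Ed × %ΔP = (-1.18) × (+7.88%) = -9.2984%
%ΔTR ≈ %ΔP + %ΔQ = (+7.88%) + (-9.2984%) = -1.4184%

-1.42%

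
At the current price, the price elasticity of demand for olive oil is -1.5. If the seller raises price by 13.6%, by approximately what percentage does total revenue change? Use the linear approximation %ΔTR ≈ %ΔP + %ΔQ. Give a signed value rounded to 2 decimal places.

%ΔQ ≈ Ed × %ΔP = (-1.5) × (+13.6%) = -20.4000%
%ΔTR ≈ %ΔP + %ΔQ = (+13.6%) + (-20.4000%) = -6.8000%

-6.80%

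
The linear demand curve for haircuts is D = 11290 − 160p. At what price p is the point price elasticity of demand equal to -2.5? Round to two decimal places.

Ed = −160p/(11290 − 160p). Set this equal to -2.5:
160p = 2.5·(11290 − 160p) ⇒ 160p(1 + 2.5) = 2.5·11290
p = 2.5·11290 / (160·3.5) = 50.4017…

50.40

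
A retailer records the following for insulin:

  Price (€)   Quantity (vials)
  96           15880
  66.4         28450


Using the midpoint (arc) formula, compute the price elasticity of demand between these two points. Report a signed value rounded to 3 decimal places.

-1.556

%ΔQ = (28450 − 15880) / [(15880 + 28450)/2] = 12570/22165 = 0.567110…
%ΔP = (66.4 − 96) / [(96 + 66.4)/2] = -29.6/81.2 = -0.364532…
Arc Ed = %ΔQ / %ΔP = (12570/22165) / (-29.6/81.2) = -1.55572…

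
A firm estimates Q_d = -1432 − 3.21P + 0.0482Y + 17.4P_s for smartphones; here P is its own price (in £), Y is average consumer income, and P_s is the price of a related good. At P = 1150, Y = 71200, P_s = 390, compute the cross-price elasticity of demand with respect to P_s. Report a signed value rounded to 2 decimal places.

1.33

At the given values, Q_d = -1432 − 3.21(1150) + 0.0482(71200) + 17.4(390) = 5094.34.
∂Q_d/∂P_s = 17.4.
E = (17.4) × (390/5094.34) = 1.3320…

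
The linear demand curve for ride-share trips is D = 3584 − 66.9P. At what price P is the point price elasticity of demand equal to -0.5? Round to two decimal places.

Ed = −66.9P/(3584 − 66.9P). Set this equal to -0.5:
66.9P = 0.5·(3584 − 66.9P) ⇒ 66.9P(1 + 0.5) = 0.5·3584
P = 0.5·3584 / (66.9·1.5) = 17.8574…

17.86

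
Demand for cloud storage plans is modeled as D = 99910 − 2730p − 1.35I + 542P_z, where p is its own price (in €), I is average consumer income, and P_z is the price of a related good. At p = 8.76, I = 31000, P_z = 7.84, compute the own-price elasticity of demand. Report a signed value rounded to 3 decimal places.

-0.623

At the given values, D = 99910 − 2730(8.76) − 1.35(31000) + 542(7.84) = 38394.48.
∂D/∂p = −2730.
E = (-2730) × (8.76/38394.48) = -0.62287…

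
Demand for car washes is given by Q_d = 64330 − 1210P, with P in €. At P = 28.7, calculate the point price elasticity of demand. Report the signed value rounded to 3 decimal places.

dQ_d/dP = −1210. At P = 28.7, Q_d = 64330 − 1210(28.7) = 29603.
Ed = (dQ_d/dP)·(P/Q_d) = −1210 × (28.7/29603) = -1.17309…

-1.173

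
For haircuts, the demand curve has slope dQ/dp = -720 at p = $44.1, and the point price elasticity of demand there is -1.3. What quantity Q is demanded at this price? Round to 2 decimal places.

Ed = (dQ/dp)·(p/Q) ⇒ Q = (dQ/dp)·p/Ed = (-720)·44.1/(-1.3) = 24424.6153…

24424.62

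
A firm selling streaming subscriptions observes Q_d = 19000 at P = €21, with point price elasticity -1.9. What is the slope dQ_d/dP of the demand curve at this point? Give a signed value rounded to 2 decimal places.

Ed = (dQ_d/dP)·(P/Q_d) ⇒ dQ_d/dP = Ed·Q_d/P = (-1.9)·19000/21 = -1719.0476…

-1719.05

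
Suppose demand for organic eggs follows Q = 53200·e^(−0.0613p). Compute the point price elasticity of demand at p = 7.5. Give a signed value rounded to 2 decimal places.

dQ/dp = −0.0613·Q = -2059.23. At p = 7.5, Q = 33592.7.
Ed = (dQ/dp)·(p/Q) = (-2059.23) × (7.5/33592.7) = -0.4597…

-0.46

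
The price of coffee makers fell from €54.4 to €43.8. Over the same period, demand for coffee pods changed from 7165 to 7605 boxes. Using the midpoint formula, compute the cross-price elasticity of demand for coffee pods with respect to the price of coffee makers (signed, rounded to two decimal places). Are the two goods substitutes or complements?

%ΔQ_{coffee pods} = (7605 − 7165)/avg = 440/7385 = 0.059580…
%ΔP_{coffee makers} = (43.8 − 54.4)/avg = -10.6/49.1 = -0.215885…
E_cross = (440/7385) / (-10.6/49.1) = -0.2759…
E_cross < 0 ⇒ the goods are complements.

-0.28; complements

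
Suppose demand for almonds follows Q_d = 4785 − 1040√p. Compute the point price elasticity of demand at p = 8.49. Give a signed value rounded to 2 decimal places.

dQ_d/dp = −1040/(2√p) = -178.464. At p = 8.49, Q_d = 1754.69.
Ed = (dQ_d/dp)·(p/Q_d) = (-178.464) × (8.49/1754.69) = -0.8634…

-0.86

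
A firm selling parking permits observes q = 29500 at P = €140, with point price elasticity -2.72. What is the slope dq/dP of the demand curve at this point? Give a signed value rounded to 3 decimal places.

-573.143

Ed = (dq/dP)·(P/q) ⇒ dq/dP = Ed·q/P = (-2.72)·29500/140 = -573.14285…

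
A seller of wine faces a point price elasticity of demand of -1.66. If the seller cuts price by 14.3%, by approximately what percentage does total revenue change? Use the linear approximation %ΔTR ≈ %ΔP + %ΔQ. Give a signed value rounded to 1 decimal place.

%ΔQ ≈ Ed × %ΔP = (-1.66) × (-14.3%) = +23.7380%
%ΔTR ≈ %ΔP + %ΔQ = (-14.3%) + (+23.7380%) = +9.4380%

+9.4%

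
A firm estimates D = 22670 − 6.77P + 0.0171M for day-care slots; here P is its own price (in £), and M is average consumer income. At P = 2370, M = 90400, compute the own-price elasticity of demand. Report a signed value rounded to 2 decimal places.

-1.96

At the given values, D = 22670 − 6.77(2370) + 0.0171(90400) = 8170.94.
∂D/∂P = −6.77.
E = (-6.77) × (2370/8170.94) = -1.9636…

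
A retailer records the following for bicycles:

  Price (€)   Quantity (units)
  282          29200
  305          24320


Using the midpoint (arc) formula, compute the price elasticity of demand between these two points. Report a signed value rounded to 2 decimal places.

-2.33

%ΔQ = (24320 − 29200) / [(29200 + 24320)/2] = -4880/26760 = -0.182361…
%ΔP = (305 − 282) / [(282 + 305)/2] = 23/293.5 = 0.078364…
Arc Ed = %ΔQ / %ΔP = (-4880/26760) / (23/293.5) = -2.3270…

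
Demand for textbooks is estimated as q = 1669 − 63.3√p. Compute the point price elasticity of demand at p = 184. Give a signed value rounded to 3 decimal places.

dq/dp = −63.3/(2√p) = -2.33327. At p = 184, q = 810.357.
Ed = (dq/dp)·(p/q) = (-2.33327) × (184/810.357) = -0.52979…

-0.530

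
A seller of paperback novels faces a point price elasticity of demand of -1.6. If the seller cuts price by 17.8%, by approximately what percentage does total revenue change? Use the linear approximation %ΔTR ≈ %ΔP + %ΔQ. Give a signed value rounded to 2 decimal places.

%ΔQ ≈ Ed × %ΔP = (-1.6) × (-17.8%) = +28.4800%
%ΔTR ≈ %ΔP + %ΔQ = (-17.8%) + (+28.4800%) = +10.6800%

+10.68%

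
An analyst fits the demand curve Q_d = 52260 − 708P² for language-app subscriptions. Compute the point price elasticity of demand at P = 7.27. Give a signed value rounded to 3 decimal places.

dQ_d/dP = −2·708·P = -10294.32. At P = 7.27, Q_d = 14840.1468.
Ed = (dQ_d/dP)·(P/Q_d) = (-10294.32) × (7.27/14840.1468) = -5.04305…

-5.043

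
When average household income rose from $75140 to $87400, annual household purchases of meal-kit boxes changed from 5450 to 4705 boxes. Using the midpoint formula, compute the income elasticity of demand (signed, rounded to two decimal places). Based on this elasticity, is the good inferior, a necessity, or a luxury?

-0.97; inferior

%ΔQ = (4705 − 5450)/[( 5450 + 4705)/2] = -745/5077.5 = -0.146725…
%ΔIncome = (87400 − 75140)/[( 75140 + 87400)/2] = 12260/81270 = 0.150855…
E_income = (-745/5077.5) / (12260/81270) = -0.9726…
E_income < 0 ⇒ inferior good.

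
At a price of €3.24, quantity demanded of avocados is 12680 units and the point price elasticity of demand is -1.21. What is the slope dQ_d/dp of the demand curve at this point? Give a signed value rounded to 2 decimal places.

-4735.43

Ed = (dQ_d/dp)·(p/Q_d) ⇒ dQ_d/dp = Ed·Q_d/p = (-1.21)·12680/3.24 = -4735.4320…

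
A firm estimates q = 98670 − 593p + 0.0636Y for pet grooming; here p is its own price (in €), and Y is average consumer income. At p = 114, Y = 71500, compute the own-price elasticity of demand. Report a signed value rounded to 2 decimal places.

At the given values, q = 98670 − 593(114) + 0.0636(71500) = 35615.4.
∂q/∂p = −593.
E = (-593) × (114/35615.4) = -1.8981…

-1.90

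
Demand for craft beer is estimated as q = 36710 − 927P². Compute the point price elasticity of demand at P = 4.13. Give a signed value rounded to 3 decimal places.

-1.513

dq/dP = −2·927·P = -7657.02. At P = 4.13, q = 20898.2537.
Ed = (dq/dP)·(P/q) = (-7657.02) × (4.13/20898.2537) = -1.51321…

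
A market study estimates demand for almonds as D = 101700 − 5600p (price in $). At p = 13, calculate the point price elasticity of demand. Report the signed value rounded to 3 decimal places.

-2.519

dD/dp = −5600. At p = 13, D = 101700 − 5600(13) = 28900.
Ed = (dD/dp)·(p/D) = −5600 × (13/28900) = -2.51903…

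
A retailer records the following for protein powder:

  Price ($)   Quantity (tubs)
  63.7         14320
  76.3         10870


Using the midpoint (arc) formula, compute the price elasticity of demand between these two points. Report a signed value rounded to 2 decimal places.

-1.52

%ΔQ = (10870 − 14320) / [(14320 + 10870)/2] = -3450/12595 = -0.273918…
%ΔP = (76.3 − 63.7) / [(63.7 + 76.3)/2] = 12.6/70 = 0.18
Arc Ed = %ΔQ / %ΔP = (-3450/12595) / (12.6/70) = -1.5217…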